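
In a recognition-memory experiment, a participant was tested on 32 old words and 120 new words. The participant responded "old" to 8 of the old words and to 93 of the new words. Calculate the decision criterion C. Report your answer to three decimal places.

C = -0.040

H = 8/32 = 0.2500
FA = 93/120 = 0.7750
z(H) = z(0.2500) = -0.6745
z(FA) = z(0.7750) = 0.7554
c = −½·[z(H) + z(FA)] = −0.5 × (-0.6745 + 0.7554) = -0.04045
c < 0: the participant has a liberal response bias.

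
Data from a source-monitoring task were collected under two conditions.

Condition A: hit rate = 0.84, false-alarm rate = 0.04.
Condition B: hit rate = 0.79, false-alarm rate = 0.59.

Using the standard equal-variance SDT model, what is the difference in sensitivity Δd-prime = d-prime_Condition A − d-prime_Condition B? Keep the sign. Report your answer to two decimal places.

Condition A: z(0.84) = 0.994, z(0.04) = -1.751, d' = 2.745
Condition B: z(0.79) = 0.806, z(0.59) = 0.228, d' = 0.578
Δd' = d'_Condition A − d'_Condition B = 2.745 − 0.578 = 2.167
Condition A has the higher sensitivity.

Δd-prime = 2.17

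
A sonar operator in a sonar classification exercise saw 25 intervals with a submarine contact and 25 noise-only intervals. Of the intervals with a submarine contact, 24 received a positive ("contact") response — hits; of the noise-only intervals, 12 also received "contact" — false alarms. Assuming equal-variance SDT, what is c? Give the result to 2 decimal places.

H = 24/25 = 0.9600
FA = 12/25 = 0.4800
Φ⁻¹(H) = Φ⁻¹(0.9600) = 1.751
Φ⁻¹(FA) = Φ⁻¹(0.4800) = -0.050
c = −½·[z(H) + z(FA)] = −0.5 × (1.751 + (-0.050)) = -0.8505
c < 0: the sonar operator has a liberal response bias.

c = -0.85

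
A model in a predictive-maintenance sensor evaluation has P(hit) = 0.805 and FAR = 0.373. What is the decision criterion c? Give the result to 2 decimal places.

c = -0.27

z(H) = z(0.805) = 0.8596
z(FA) = z(0.373) = -0.3239
c = −½·[z(H) + z(FA)] = −0.5 × (0.8596 + (-0.3239)) = -0.26785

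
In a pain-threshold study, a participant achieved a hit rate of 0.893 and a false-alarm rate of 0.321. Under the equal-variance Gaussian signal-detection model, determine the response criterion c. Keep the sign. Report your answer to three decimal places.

z(H) = 1.2426
z(FA) = -0.4649
c = −½·[z(H) + z(FA)] = −0.5 × (1.2426 + (-0.4649)) = -0.38885
c < 0: the participant has a liberal response bias.

c = -0.389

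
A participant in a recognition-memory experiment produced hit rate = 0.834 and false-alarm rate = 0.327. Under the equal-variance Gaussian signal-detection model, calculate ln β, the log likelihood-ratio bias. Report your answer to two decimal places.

Φ⁻¹(H) = 0.970
Φ⁻¹(FA) = -0.448
ln β = −½·[z(H)² − z(FA)²] = −0.5 × (0.941 − 0.201) = -0.370

ln β = -0.37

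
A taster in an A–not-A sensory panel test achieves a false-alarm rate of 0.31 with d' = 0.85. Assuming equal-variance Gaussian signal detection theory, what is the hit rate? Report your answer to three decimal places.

hit rate = 0.638

z(false-alarm rate) = z(0.31) = -0.4959
z(H) = z(FA) + d' = -0.4959 + 0.85 = 0.3541
hit rate = Φ(0.3541) = 0.6384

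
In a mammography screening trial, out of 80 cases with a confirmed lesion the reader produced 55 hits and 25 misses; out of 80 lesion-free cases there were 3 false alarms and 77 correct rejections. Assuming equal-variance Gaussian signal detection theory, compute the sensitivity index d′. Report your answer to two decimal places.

H = 55/80 = 0.6875
FA = 3/80 = 0.0375
z(0.6875) = 0.489, z(0.0375) = -1.780
d' = z(H) − z(FA) = 0.489 − (-1.780) = 2.269

d′ = 2.27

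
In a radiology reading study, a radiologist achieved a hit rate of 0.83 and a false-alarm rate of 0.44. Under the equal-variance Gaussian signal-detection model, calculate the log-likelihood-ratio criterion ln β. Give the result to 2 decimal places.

z(H) = 0.954
z(FA) = -0.151
ln β = −½·[z(H)² − z(FA)²] = −0.5 × (0.910 − 0.023) = -0.4435

ln β = -0.44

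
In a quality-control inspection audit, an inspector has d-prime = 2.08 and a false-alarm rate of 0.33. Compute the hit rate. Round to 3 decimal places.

z(false-alarm rate) = z(0.33) = -0.4399
z(H) = z(FA) + d' = -0.4399 + 2.08 = 1.6401
hit rate = Φ(1.6401) = 0.9495

hit rate = 0.950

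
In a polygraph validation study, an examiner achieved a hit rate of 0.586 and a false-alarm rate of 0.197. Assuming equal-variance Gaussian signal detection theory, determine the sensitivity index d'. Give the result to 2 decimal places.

d' = 1.07

z(H) = 0.2173
z(FA) = -0.8524
d' = z(H) − z(FA) = 0.2173 − (-0.8524) = 1.0697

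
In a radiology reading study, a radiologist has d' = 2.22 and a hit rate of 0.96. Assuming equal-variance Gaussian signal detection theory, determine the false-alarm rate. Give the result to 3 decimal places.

z(hit rate) = z(0.96) = 1.7507
z(FA) = z(H) − d' = 1.7507 − 2.22 = -0.4693
false-alarm rate = Φ(-0.4693) = 0.3194

false-alarm rate = 0.319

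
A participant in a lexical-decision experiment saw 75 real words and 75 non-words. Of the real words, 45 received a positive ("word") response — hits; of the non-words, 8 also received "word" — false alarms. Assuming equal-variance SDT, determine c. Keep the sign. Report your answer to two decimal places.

H = 45/75 = 0.6000
FA = 8/75 = 0.1067
z(0.6000) = 0.2533, z(0.1067) = -1.2443
c = −½·[z(H) + z(FA)] = −0.5 × (0.2533 + (-1.2443)) = 0.4955

c = 0.50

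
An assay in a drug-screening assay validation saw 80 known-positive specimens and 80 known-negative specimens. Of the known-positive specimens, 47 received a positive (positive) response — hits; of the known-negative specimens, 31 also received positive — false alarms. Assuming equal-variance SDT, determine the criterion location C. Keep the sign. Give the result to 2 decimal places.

C = 0.03

H = 47/80 = 0.5875
FA = 31/80 = 0.3875
z(H) = 0.2211
z(FA) = -0.2858
c = −½·[z(H) + z(FA)] = −0.5 × (0.2211 + (-0.2858)) = 0.03235
c > 0: the assay has a conservative response bias.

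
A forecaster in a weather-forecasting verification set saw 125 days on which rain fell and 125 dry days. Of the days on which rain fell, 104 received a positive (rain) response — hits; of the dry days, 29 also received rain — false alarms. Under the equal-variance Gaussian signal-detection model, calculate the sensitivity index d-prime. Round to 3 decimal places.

d-prime = 1.694

H = 104/125 = 0.8320
FA = 29/125 = 0.2320
z(0.8320) = 0.9621, z(0.2320) = -0.7323
d' = z(H) − z(FA) = 0.9621 − (-0.7323) = 1.6944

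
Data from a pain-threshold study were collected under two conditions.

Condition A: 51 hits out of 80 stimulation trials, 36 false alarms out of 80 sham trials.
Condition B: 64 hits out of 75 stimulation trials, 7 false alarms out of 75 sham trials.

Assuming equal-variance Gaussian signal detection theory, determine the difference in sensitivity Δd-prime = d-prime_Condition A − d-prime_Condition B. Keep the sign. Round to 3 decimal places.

Δd-prime = -1.894

Condition A: z(0.6375) = 0.3518, z(0.4500) = -0.1257, d' = 0.4775
Condition B: z(0.8533) = 1.0507, z(0.0933) = -1.3207, d' = 2.3714
Δd' = d'_Condition A − d'_Condition B = 0.4775 − 2.3714 = -1.8939
Condition B has the higher sensitivity.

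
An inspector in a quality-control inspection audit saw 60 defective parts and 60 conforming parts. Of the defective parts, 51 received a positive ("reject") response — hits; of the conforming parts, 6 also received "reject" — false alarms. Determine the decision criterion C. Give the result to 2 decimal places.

H = 51/60 = 0.8500
FA = 6/60 = 0.1000
z(H) = 1.0364
z(FA) = -1.2816
c = −½·[z(H) + z(FA)] = −0.5 × (1.0364 + (-1.2816)) = 0.1226
c > 0: the inspector has a conservative response bias.

C = 0.12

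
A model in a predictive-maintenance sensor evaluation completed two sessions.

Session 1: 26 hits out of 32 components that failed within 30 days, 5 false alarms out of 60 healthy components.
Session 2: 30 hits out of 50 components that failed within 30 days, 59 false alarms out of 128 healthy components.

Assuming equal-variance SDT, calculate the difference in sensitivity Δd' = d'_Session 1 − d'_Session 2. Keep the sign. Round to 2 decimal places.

Δd' = 1.92

Session 1: z(0.8125) = 0.887, z(0.0833) = -1.383, d' = 2.270
Session 2: z(0.6000) = 0.253, z(0.4609) = -0.098, d' = 0.351
Δd' = d'_Session 1 − d'_Session 2 = 2.270 − 0.351 = 1.919
Session 1 has the higher sensitivity.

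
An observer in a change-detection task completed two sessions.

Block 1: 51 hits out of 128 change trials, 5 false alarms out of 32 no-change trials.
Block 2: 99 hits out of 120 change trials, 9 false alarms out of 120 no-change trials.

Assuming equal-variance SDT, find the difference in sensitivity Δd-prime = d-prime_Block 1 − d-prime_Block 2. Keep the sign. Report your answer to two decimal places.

Block 1: z(0.3984) = -0.257, z(0.1562) = -1.010, d' = 0.753
Block 2: z(0.8250) = 0.935, z(0.0750) = -1.440, d' = 2.375
Δd' = d'_Block 1 − d'_Block 2 = 0.753 − 2.375 = -1.622
Block 2 has the higher sensitivity.

Δd-prime = -1.62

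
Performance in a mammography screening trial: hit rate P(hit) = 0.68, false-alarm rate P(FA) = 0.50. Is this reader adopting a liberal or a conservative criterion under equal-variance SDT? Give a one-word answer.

liberal

z(H) = 0.468, z(FA) = 0.000
c = −½·(z(H) + z(FA)) = -0.234
c < 0 → liberal criterion (biased toward responding “yes”).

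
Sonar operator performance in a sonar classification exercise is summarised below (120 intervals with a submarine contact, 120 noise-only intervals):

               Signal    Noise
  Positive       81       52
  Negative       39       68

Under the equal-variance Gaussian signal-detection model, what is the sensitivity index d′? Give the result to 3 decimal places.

H = 81/120 = 0.6750
FA = 52/120 = 0.4333
z(0.6750) = 0.4538, z(0.4333) = -0.1680
d' = z(H) − z(FA) = 0.4538 − (-0.1680) = 0.6218

d′ = 0.622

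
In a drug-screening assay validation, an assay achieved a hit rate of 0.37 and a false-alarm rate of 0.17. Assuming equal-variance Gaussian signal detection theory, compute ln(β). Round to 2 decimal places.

ln β = 0.40

z(0.37) = -0.332, z(0.17) = -0.954
ln β = −½·[z(H)² − z(FA)²] = −0.5 × (0.110 − 0.910) = 0.400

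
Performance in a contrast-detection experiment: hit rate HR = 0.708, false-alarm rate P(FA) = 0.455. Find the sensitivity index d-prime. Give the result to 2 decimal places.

z(H) = 0.5476
z(FA) = -0.1130
d' = z(H) − z(FA) = 0.5476 − (-0.1130) = 0.6606

d-prime = 0.66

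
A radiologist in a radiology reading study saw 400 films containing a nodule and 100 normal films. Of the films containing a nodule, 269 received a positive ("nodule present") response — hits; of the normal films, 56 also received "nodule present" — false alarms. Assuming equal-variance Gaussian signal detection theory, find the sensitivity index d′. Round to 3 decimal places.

H = 269/400 = 0.6725
FA = 56/100 = 0.5600
Φ⁻¹(0.6725) = 0.4468, Φ⁻¹(0.5600) = 0.1510
d' = z(H) − z(FA) = 0.4468 − 0.1510 = 0.2958

d′ = 0.296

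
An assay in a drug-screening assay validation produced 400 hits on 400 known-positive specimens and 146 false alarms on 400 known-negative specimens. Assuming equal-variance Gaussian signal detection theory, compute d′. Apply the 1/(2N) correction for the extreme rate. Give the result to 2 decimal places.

d′ = 3.37

The hit rate is 400/400 = 1, so apply the 1/(2N) correction: H → 1 − 1/(2·400) = 0.99875.
z(H) = z(0.99875) = 3.023
z(FA) = z(0.36500) = -0.345
d' = 3.023 − (-0.345) = 3.368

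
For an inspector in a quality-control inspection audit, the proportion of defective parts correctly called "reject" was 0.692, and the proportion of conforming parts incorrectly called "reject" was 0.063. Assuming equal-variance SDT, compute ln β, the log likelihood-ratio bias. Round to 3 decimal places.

ln β = 1.045

z(H) = z(0.692) = 0.5015
z(FA) = z(0.063) = -1.5301
ln β = −½·[z(H)² − z(FA)²] = −0.5 × (0.2515 − 2.3412) = 1.04485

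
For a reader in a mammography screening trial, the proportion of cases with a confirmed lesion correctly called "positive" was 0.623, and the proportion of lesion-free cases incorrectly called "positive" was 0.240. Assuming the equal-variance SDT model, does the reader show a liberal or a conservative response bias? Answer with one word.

conservative

z(H) = 0.313, z(FA) = -0.706
c = −½·(z(H) + z(FA)) = 0.1965
c > 0 → conservative criterion (biased toward responding “no”).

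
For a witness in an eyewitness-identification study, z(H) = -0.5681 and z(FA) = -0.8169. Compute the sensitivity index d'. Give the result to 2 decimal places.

d' = z(H) − z(FA) = -0.5681 − (-0.8169) = 0.2488

d' = 0.25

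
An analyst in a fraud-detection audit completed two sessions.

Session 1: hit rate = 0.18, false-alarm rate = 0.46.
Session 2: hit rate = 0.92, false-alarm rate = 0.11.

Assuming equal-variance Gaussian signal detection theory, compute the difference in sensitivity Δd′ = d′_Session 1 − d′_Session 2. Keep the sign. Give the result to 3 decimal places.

Δd′ = -3.447

Session 1: z(0.18) = -0.9154, z(0.46) = -0.1004, d' = -0.8150
Session 2: z(0.92) = 1.4051, z(0.11) = -1.2265, d' = 2.6316
Δd' = d'_Session 1 − d'_Session 2 = -0.8150 − 2.6316 = -3.4466
Session 2 has the higher sensitivity.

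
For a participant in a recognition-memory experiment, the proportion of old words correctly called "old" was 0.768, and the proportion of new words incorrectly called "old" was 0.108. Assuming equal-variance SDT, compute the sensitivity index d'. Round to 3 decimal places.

d' = 1.970

z(H) = z(0.768) = 0.7323
z(FA) = z(0.108) = -1.2372
d' = z(H) − z(FA) = 0.7323 − (-1.2372) = 1.9695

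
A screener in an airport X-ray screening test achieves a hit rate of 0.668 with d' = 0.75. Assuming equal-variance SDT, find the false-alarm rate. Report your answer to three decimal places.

z(hit rate) = z(0.668) = 0.4344
z(FA) = z(H) − d' = 0.4344 − 0.75 = -0.3156
false-alarm rate = Φ(-0.3156) = 0.3762

false-alarm rate = 0.376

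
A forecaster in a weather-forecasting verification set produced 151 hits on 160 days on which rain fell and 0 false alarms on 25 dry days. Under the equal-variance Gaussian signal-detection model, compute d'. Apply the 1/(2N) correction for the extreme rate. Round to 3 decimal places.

The false-alarm rate is 0/25 = 0, so apply the 1/(2N) correction: FA → 1/(2·25) = 0.02000.
z(H) = z(0.94375) = 1.5871
z(FA) = z(0.02000) = -2.0537
d' = 1.5871 − (-2.0537) = 3.6408

d' = 3.641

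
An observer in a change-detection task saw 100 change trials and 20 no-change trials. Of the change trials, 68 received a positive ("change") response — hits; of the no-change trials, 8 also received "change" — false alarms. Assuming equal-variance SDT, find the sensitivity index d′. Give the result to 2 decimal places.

H = 68/100 = 0.6800
FA = 8/20 = 0.4000
z(0.6800) = 0.4677, z(0.4000) = -0.2533
d' = z(H) − z(FA) = 0.4677 − (-0.2533) = 0.7210

d′ = 0.72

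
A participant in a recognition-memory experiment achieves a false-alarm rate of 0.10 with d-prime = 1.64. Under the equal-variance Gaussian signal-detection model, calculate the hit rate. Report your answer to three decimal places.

z(false-alarm rate) = z(0.10) = -1.2816
z(H) = z(FA) + d' = -1.2816 + 1.64 = 0.3584
hit rate = Φ(0.3584) = 0.6400

hit rate = 0.640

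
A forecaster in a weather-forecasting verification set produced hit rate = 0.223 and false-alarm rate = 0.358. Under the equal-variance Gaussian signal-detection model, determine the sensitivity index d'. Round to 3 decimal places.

z(H) = -0.7621
z(FA) = -0.3638
d' = z(H) − z(FA) = -0.7621 − (-0.3638) = -0.3983

d' = -0.398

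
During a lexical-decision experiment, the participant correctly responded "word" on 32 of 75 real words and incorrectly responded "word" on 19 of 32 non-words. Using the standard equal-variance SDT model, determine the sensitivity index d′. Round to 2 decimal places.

d′ = -0.42

H = 32/75 = 0.4267
FA = 19/32 = 0.5938
z(H) = -0.185
z(FA) = 0.237
d' = z(H) − z(FA) = -0.185 − 0.237 = -0.422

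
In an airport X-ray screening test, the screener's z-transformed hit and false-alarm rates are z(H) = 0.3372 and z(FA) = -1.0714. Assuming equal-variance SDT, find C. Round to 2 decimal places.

C = 0.37

c = −½·[z(H) + z(FA)] = −½·(0.3372 + (-1.0714)) = 0.3671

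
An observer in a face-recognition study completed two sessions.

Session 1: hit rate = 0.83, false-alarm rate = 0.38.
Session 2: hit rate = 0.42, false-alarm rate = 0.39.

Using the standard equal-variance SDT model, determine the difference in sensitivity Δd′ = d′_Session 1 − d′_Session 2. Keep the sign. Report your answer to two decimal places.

Session 1: z(0.83) = 0.954, z(0.38) = -0.305, d' = 1.259
Session 2: z(0.42) = -0.202, z(0.39) = -0.279, d' = 0.077
Δd' = d'_Session 1 − d'_Session 2 = 1.259 − 0.077 = 1.182
Session 1 has the higher sensitivity.

Δd′ = 1.18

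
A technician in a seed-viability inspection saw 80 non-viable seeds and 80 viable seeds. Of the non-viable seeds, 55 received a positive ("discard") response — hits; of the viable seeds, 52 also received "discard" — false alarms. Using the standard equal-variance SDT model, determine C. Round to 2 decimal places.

C = -0.44

H = 55/80 = 0.6875
FA = 52/80 = 0.6500
z(H) = z(0.6875) = 0.489
z(FA) = z(0.6500) = 0.385
c = −½·[z(H) + z(FA)] = −0.5 × (0.489 + 0.385) = -0.437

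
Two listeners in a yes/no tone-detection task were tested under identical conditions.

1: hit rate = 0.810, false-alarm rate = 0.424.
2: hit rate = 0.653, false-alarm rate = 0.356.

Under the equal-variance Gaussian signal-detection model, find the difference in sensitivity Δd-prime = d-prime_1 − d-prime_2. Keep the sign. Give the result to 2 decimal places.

1: z(0.810) = 0.878, z(0.424) = -0.192, d' = 1.070
2: z(0.653) = 0.393, z(0.356) = -0.369, d' = 0.762
Δd' = d'_1 − d'_2 = 1.070 − 0.762 = 0.308
1 has the higher sensitivity.

Δd-prime = 0.31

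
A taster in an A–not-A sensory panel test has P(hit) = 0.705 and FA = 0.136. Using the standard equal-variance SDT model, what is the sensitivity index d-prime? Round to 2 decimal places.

z(H) = 0.5388
z(FA) = -1.0985
d' = z(H) − z(FA) = 0.5388 − (-1.0985) = 1.6373

d-prime = 1.64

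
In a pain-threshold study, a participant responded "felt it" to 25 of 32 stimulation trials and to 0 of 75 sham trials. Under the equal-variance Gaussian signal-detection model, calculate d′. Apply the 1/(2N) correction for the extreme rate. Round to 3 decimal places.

d′ = 3.251

The false-alarm rate is 0/75 = 0, so apply the 1/(2N) correction: FA → 1/(2·75) = 0.00667.
z(H) = z(0.78125) = 0.7764
z(FA) = z(0.00667) = -2.4746
d' = 0.7764 − (-2.4746) = 3.2510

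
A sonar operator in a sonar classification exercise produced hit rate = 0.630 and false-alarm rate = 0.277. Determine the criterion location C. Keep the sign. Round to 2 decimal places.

C = 0.13

z(H) = z(0.630) = 0.3319
z(FA) = z(0.277) = -0.5918
c = −½·[z(H) + z(FA)] = −0.5 × (0.3319 + (-0.5918)) = 0.12995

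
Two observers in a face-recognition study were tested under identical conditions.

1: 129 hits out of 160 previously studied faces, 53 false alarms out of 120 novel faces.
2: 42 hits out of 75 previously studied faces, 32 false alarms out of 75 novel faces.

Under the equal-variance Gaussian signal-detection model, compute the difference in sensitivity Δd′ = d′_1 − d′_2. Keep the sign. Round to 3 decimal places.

Δd′ = 0.675

1: z(0.8063) = 0.8643, z(0.4417) = -0.1467, d' = 1.0110
2: z(0.5600) = 0.1510, z(0.4267) = -0.1848, d' = 0.3358
Δd' = d'_1 − d'_2 = 1.0110 − 0.3358 = 0.6752
1 has the higher sensitivity.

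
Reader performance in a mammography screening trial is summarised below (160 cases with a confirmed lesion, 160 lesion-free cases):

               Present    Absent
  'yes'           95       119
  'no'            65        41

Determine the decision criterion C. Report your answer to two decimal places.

H = 95/160 = 0.5938
FA = 119/160 = 0.7438
z(H) = z(0.5938) = 0.2373
z(FA) = z(0.7438) = 0.6551
c = −½·[z(H) + z(FA)] = −0.5 × (0.2373 + 0.6551) = -0.4462
c < 0: the reader has a liberal response bias.

C = -0.45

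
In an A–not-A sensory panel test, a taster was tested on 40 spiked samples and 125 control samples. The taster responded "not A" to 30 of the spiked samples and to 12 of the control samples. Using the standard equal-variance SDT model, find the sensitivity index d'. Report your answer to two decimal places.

H = 30/40 = 0.7500
FA = 12/125 = 0.0960
z(H) = z(0.7500) = 0.6745
z(FA) = z(0.0960) = -1.3047
d' = z(H) − z(FA) = 0.6745 − (-1.3047) = 1.9792

d' = 1.98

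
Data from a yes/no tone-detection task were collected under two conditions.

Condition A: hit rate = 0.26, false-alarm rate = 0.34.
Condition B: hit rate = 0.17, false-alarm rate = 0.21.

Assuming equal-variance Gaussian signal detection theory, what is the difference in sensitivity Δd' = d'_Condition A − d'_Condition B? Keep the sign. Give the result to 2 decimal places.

Δd' = -0.08

Condition A: z(0.26) = -0.643, z(0.34) = -0.412, d' = -0.231
Condition B: z(0.17) = -0.954, z(0.21) = -0.806, d' = -0.148
Δd' = d'_Condition A − d'_Condition B = -0.231 − (-0.148) = -0.083
Condition B has the higher sensitivity.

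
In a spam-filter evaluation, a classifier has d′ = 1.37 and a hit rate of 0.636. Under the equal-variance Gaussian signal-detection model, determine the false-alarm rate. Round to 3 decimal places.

false-alarm rate = 0.153

z(hit rate) = z(0.636) = 0.3478
z(FA) = z(H) − d' = 0.3478 − 1.37 = -1.0222
false-alarm rate = Φ(-1.0222) = 0.1533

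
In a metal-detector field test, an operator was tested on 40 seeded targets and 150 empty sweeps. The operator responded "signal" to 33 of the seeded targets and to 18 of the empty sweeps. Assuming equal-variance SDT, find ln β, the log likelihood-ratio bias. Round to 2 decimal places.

H = 33/40 = 0.8250
FA = 18/150 = 0.1200
z(0.8250) = 0.935, z(0.1200) = -1.175
ln β = −½·[z(H)² − z(FA)²] = −0.5 × (0.874 − 1.381) = 0.2535

ln β = 0.25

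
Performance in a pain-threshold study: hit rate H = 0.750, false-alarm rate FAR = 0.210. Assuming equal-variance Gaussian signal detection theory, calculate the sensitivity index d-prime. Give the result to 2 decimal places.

d-prime = 1.48

Φ⁻¹(0.750) = 0.6745, Φ⁻¹(0.210) = -0.8064
d' = z(H) − z(FA) = 0.6745 − (-0.8064) = 1.4809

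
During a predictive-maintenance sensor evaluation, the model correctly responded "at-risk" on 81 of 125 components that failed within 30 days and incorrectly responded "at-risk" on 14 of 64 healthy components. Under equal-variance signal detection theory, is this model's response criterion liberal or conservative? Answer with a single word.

z(H) = 0.380, z(FA) = -0.776
c = −½·(z(H) + z(FA)) = 0.198
c > 0 → conservative criterion (biased toward responding “no”).

conservative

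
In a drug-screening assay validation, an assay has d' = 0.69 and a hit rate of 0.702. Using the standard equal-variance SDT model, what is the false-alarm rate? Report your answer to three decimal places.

z(hit rate) = z(0.702) = 0.5302
z(FA) = z(H) − d' = 0.5302 − 0.69 = -0.1598
false-alarm rate = Φ(-0.1598) = 0.4365

false-alarm rate = 0.437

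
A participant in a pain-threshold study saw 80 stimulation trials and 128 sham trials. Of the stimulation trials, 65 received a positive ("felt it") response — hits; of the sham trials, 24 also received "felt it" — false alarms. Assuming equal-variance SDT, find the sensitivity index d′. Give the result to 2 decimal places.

H = 65/80 = 0.8125
FA = 24/128 = 0.1875
z(H) = 0.8871
z(FA) = -0.8871
d' = z(H) − z(FA) = 0.8871 − (-0.8871) = 1.7742

d′ = 1.77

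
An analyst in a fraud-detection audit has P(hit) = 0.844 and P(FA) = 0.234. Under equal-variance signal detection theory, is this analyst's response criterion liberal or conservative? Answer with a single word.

liberal

z(H) = 1.011, z(FA) = -0.726
c = −½·(z(H) + z(FA)) = -0.1425
c < 0 → liberal criterion (biased toward responding “yes”).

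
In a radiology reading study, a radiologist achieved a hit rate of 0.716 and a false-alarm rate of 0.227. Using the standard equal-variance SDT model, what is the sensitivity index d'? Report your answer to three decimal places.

d' = 1.320

Φ⁻¹(0.716) = 0.5710, Φ⁻¹(0.227) = -0.7488
d' = z(H) − z(FA) = 0.5710 − (-0.7488) = 1.3198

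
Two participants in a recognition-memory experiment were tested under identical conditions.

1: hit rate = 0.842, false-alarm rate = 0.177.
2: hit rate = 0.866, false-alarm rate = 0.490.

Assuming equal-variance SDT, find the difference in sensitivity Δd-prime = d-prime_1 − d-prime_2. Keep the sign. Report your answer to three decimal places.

1: z(0.842) = 1.0027, z(0.177) = -0.9269, d' = 1.9296
2: z(0.866) = 1.1077, z(0.490) = -0.0251, d' = 1.1328
Δd' = d'_1 − d'_2 = 1.9296 − 1.1328 = 0.7968
1 has the higher sensitivity.

Δd-prime = 0.797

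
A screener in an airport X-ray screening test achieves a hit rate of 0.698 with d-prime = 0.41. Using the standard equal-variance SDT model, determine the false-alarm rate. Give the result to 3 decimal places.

false-alarm rate = 0.543

z(hit rate) = z(0.698) = 0.5187
z(FA) = z(H) − d' = 0.5187 − 0.41 = 0.1087
false-alarm rate = Φ(0.1087) = 0.5433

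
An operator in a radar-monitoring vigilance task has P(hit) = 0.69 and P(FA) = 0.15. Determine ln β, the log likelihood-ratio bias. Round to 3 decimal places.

ln β = 0.414

Φ⁻¹(H) = 0.4959
Φ⁻¹(FA) = -1.0364
ln β = −½·[z(H)² − z(FA)²] = −0.5 × (0.2459 − 1.0741) = 0.4141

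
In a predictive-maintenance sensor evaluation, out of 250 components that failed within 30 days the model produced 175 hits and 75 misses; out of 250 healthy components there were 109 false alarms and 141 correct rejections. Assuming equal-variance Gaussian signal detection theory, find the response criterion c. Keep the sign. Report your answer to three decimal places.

c = -0.182

H = 175/250 = 0.7000
FA = 109/250 = 0.4360
z(H) = 0.5244
z(FA) = -0.1611
c = −½·[z(H) + z(FA)] = −0.5 × (0.5244 + (-0.1611)) = -0.18165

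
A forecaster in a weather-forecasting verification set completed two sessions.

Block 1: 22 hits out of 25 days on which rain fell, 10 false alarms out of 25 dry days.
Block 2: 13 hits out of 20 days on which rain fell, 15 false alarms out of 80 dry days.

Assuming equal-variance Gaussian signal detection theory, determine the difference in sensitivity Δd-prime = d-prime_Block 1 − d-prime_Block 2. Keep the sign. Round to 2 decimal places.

Δd-prime = 0.16

Block 1: z(0.8800) = 1.175, z(0.4000) = -0.253, d' = 1.428
Block 2: z(0.6500) = 0.385, z(0.1875) = -0.887, d' = 1.272
Δd' = d'_Block 1 − d'_Block 2 = 1.428 − 1.272 = 0.156
Block 1 has the higher sensitivity.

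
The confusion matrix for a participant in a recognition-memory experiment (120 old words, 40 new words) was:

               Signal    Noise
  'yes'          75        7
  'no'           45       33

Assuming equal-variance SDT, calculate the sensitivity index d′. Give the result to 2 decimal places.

H = 75/120 = 0.6250
FA = 7/40 = 0.1750
Φ⁻¹(H) = 0.319
Φ⁻¹(FA) = -0.935
d' = z(H) − z(FA) = 0.319 − (-0.935) = 1.254

d′ = 1.25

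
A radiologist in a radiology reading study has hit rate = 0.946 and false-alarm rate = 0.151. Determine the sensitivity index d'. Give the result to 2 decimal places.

Φ⁻¹(H) = Φ⁻¹(0.946) = 1.6072
Φ⁻¹(FA) = Φ⁻¹(0.151) = -1.0322
d' = z(H) − z(FA) = 1.6072 − (-1.0322) = 2.6394

d' = 2.64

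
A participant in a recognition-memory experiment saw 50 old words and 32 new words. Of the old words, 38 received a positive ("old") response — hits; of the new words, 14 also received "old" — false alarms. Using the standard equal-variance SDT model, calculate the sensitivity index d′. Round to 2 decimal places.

d′ = 0.86

H = 38/50 = 0.7600
FA = 14/32 = 0.4375
z(0.7600) = 0.706, z(0.4375) = -0.157
d' = z(H) − z(FA) = 0.706 − (-0.157) = 0.863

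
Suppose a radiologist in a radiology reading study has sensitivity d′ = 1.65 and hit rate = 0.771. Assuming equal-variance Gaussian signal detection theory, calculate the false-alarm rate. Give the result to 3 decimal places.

false-alarm rate = 0.182

z(hit rate) = z(0.771) = 0.7421
z(FA) = z(H) − d' = 0.7421 − 1.65 = -0.9079
false-alarm rate = Φ(-0.9079) = 0.1820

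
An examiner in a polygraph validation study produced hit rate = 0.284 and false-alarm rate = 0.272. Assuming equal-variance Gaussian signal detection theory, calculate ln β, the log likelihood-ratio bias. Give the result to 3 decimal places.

ln β = 0.021

Φ⁻¹(0.284) = -0.5710, Φ⁻¹(0.272) = -0.6068
ln β = −½·[z(H)² − z(FA)²] = −0.5 × (0.3260 − 0.3682) = 0.0211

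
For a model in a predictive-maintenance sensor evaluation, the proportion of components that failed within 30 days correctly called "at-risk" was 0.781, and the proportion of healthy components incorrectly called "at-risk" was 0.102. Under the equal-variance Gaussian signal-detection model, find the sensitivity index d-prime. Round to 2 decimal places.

d-prime = 2.05

Φ⁻¹(H) = 0.776
Φ⁻¹(FA) = -1.270
d' = z(H) − z(FA) = 0.776 − (-1.270) = 2.046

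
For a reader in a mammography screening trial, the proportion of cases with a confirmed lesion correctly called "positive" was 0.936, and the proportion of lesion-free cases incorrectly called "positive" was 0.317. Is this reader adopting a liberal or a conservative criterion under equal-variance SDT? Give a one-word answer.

liberal

z(H) = 1.522, z(FA) = -0.476
c = −½·(z(H) + z(FA)) = -0.523
c < 0 → liberal criterion (biased toward responding “yes”).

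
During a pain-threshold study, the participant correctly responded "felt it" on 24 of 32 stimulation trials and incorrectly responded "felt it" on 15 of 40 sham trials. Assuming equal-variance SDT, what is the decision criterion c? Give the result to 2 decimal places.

H = 24/32 = 0.7500
FA = 15/40 = 0.3750
z(0.7500) = 0.6745, z(0.3750) = -0.3186
c = −½·[z(H) + z(FA)] = −0.5 × (0.6745 + (-0.3186)) = -0.17795
c < 0: the participant has a liberal response bias.

c = -0.18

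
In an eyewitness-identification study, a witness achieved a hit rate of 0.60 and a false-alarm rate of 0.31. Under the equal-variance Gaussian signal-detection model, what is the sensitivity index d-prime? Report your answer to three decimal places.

d-prime = 0.749

z(H) = 0.2533
z(FA) = -0.4959
d' = z(H) − z(FA) = 0.2533 − (-0.4959) = 0.7492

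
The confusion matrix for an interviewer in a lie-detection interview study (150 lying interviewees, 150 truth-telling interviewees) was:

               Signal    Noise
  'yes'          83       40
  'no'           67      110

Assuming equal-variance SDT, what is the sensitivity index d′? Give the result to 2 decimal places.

H = 83/150 = 0.5533
FA = 40/150 = 0.2667
Φ⁻¹(0.5533) = 0.134, Φ⁻¹(0.2667) = -0.623
d' = z(H) − z(FA) = 0.134 − (-0.623) = 0.757

d′ = 0.76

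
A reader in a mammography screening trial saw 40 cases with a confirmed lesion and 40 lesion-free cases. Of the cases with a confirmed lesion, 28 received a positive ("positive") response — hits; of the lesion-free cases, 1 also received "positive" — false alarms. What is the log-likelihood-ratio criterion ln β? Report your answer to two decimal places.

H = 28/40 = 0.7000
FA = 1/40 = 0.0250
z(H) = 0.524
z(FA) = -1.960
ln β = −½·[z(H)² − z(FA)²] = −0.5 × (0.275 − 3.842) = 1.7835

ln β = 1.78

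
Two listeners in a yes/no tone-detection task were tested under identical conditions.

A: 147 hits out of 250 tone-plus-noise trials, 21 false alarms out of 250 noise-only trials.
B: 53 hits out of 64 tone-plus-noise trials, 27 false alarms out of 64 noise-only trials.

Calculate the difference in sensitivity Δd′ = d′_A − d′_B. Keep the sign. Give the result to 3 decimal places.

Δd′ = 0.457

A: z(0.5880) = 0.2224, z(0.0840) = -1.3787, d' = 1.6011
B: z(0.8281) = 0.9467, z(0.4219) = -0.1970, d' = 1.1437
Δd' = d'_A − d'_B = 1.6011 − 1.1437 = 0.4574
A has the higher sensitivity.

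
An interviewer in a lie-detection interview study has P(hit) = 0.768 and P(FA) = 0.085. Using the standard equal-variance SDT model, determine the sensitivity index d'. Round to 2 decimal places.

d' = 2.10

Φ⁻¹(H) = Φ⁻¹(0.768) = 0.7323
Φ⁻¹(FA) = Φ⁻¹(0.085) = -1.3722
d' = z(H) − z(FA) = 0.7323 − (-1.3722) = 2.1045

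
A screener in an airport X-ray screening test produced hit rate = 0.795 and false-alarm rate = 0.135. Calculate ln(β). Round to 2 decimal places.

ln β = 0.27

z(0.795) = 0.824, z(0.135) = -1.103
ln β = −½·[z(H)² − z(FA)²] = −0.5 × (0.679 − 1.217) = 0.269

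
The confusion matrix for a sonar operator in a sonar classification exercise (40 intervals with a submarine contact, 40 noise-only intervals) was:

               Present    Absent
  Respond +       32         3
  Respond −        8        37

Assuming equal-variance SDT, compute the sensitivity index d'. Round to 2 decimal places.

H = 32/40 = 0.8000
FA = 3/40 = 0.0750
Φ⁻¹(H) = 0.8416
Φ⁻¹(FA) = -1.4395
d' = z(H) − z(FA) = 0.8416 − (-1.4395) = 2.2811

d' = 2.28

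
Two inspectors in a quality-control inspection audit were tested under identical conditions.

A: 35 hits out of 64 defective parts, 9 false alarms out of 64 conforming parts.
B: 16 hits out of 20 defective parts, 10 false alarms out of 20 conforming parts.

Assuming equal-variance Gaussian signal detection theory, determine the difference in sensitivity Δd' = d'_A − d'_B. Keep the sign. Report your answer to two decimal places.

Δd' = 0.35

A: z(0.5469) = 0.118, z(0.1406) = -1.078, d' = 1.196
B: z(0.8000) = 0.842, z(0.5000) = 0.000, d' = 0.842
Δd' = d'_A − d'_B = 1.196 − 0.842 = 0.354
A has the higher sensitivity.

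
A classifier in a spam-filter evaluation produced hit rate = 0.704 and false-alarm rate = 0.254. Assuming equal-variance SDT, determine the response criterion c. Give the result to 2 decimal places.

c = 0.06

z(H) = 0.5359
z(FA) = -0.6620
c = −½·[z(H) + z(FA)] = −0.5 × (0.5359 + (-0.6620)) = 0.06305
c > 0: the classifier has a conservative response bias.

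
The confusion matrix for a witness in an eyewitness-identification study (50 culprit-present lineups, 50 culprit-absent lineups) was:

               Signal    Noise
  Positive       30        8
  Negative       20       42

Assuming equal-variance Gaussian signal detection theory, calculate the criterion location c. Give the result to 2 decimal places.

H = 30/50 = 0.6000
FA = 8/50 = 0.1600
z(0.6000) = 0.253, z(0.1600) = -0.994
c = −½·[z(H) + z(FA)] = −0.5 × (0.253 + (-0.994)) = 0.3705

c = 0.37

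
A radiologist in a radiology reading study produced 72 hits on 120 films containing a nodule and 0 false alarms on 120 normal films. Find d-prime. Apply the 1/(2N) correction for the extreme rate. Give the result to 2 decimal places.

d-prime = 2.89

The false-alarm rate is 0/120 = 0, so apply the 1/(2N) correction: FA → 1/(2·120) = 0.00417.
z(H) = z(0.60000) = 0.253
z(FA) = z(0.00417) = -2.638
d' = 0.253 − (-2.638) = 2.891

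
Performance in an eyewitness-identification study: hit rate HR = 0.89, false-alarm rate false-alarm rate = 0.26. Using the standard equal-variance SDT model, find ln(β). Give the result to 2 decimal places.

ln β = -0.55

z(H) = 1.227
z(FA) = -0.643
ln β = −½·[z(H)² − z(FA)²] = −0.5 × (1.506 − 0.413) = -0.5465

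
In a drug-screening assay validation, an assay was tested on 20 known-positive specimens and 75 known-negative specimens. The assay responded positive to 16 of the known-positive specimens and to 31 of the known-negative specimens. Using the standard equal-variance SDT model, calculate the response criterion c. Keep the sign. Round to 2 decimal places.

c = -0.31

H = 16/20 = 0.8000
FA = 31/75 = 0.4133
z(H) = z(0.8000) = 0.842
z(FA) = z(0.4133) = -0.219
c = −½·[z(H) + z(FA)] = −0.5 × (0.842 + (-0.219)) = -0.3115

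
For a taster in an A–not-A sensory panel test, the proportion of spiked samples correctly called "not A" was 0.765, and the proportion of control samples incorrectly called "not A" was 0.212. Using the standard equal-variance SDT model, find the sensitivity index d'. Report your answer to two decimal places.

Φ⁻¹(H) = 0.7225
Φ⁻¹(FA) = -0.7995
d' = z(H) − z(FA) = 0.7225 − (-0.7995) = 1.5220

d' = 1.52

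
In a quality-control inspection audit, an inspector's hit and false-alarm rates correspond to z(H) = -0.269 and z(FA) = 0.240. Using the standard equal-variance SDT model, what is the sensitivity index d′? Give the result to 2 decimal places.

d′ = -0.51

d' = z(H) − z(FA) = -0.269 − 0.240 = -0.509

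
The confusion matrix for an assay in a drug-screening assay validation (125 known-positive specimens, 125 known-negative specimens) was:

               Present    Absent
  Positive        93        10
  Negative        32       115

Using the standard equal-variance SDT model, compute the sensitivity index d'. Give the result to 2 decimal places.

H = 93/125 = 0.7440
FA = 10/125 = 0.0800
z(H) = 0.6557
z(FA) = -1.4051
d' = z(H) − z(FA) = 0.6557 − (-1.4051) = 2.0608

d' = 2.06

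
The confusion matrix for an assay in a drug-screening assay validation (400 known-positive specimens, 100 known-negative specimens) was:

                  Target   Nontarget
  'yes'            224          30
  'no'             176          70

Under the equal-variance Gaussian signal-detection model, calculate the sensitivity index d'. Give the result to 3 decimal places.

H = 224/400 = 0.5600
FA = 30/100 = 0.3000
Φ⁻¹(0.5600) = 0.1510, Φ⁻¹(0.3000) = -0.5244
d' = z(H) − z(FA) = 0.1510 − (-0.5244) = 0.6754

d' = 0.675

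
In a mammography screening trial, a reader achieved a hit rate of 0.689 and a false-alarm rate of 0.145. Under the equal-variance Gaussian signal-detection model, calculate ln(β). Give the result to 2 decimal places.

z(H) = 0.493
z(FA) = -1.058
ln β = −½·[z(H)² − z(FA)²] = −0.5 × (0.243 − 1.119) = 0.438

ln β = 0.44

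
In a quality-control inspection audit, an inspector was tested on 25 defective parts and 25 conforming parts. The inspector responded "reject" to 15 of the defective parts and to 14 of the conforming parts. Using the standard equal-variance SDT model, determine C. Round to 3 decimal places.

H = 15/25 = 0.6000
FA = 14/25 = 0.5600
Φ⁻¹(0.6000) = 0.2533, Φ⁻¹(0.5600) = 0.1510
c = −½·[z(H) + z(FA)] = −0.5 × (0.2533 + 0.1510) = -0.20215

C = -0.202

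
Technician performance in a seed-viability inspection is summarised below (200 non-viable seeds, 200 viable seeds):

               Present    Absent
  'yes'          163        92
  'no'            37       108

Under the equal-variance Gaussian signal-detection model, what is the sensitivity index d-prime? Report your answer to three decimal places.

d-prime = 0.997

H = 163/200 = 0.8150
FA = 92/200 = 0.4600
z(H) = z(0.8150) = 0.8965
z(FA) = z(0.4600) = -0.1004
d' = z(H) − z(FA) = 0.8965 − (-0.1004) = 0.9969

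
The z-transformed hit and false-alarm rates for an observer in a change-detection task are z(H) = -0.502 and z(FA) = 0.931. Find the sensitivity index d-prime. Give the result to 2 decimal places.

d' = z(H) − z(FA) = -0.502 − 0.931 = -1.433

d-prime = -1.43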